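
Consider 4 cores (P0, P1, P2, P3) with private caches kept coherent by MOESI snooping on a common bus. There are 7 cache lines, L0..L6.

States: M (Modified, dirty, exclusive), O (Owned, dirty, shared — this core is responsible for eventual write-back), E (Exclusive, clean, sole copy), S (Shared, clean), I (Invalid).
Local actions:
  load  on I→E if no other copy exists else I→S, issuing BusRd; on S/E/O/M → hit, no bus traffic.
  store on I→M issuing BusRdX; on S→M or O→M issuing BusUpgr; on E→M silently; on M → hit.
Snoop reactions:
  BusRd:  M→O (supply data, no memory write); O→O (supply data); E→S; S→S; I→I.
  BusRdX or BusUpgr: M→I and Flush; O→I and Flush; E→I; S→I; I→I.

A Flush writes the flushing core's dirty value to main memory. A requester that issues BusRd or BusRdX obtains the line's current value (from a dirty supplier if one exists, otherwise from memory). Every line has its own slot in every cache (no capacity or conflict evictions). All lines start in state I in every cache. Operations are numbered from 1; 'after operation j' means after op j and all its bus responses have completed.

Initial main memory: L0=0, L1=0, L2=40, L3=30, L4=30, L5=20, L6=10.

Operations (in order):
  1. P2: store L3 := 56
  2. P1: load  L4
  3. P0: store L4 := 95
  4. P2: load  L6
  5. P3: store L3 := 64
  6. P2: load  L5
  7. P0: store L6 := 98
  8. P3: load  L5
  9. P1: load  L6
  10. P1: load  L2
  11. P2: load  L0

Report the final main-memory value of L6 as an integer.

  op1 P2: store L3 := 56 → I/I/M/I on L3; bus BusRdX; mem=30
  op2 P1: load  L4 → I/E/I/I on L4; bus BusRd; mem=30
  op3 P0: store L4 := 95 → M/I/I/I on L4; bus BusRdX; mem=30
  op4 P2: load  L6 → I/I/E/I on L6; bus BusRd; mem=10
  op5 P3: store L3 := 64 → I/I/I/M on L3; bus BusRdX Flush; mem=56
  op6 P2: load  L5 → I/I/E/I on L5; bus BusRd; mem=20
  op7 P0: store L6 := 98 → M/I/I/I on L6; bus BusRdX; mem=10
  op8 P3: load  L5 → I/I/S/S on L5; bus BusRd; mem=20
  op9 P1: load  L6 → O/S/I/I on L6; bus BusRd; mem=10
  op10 P1: load  L2 → I/E/I/I on L2; bus BusRd; mem=40
  op11 P2: load  L0 → I/I/E/I on L0; bus BusRd; mem=0

memory[L6] = 10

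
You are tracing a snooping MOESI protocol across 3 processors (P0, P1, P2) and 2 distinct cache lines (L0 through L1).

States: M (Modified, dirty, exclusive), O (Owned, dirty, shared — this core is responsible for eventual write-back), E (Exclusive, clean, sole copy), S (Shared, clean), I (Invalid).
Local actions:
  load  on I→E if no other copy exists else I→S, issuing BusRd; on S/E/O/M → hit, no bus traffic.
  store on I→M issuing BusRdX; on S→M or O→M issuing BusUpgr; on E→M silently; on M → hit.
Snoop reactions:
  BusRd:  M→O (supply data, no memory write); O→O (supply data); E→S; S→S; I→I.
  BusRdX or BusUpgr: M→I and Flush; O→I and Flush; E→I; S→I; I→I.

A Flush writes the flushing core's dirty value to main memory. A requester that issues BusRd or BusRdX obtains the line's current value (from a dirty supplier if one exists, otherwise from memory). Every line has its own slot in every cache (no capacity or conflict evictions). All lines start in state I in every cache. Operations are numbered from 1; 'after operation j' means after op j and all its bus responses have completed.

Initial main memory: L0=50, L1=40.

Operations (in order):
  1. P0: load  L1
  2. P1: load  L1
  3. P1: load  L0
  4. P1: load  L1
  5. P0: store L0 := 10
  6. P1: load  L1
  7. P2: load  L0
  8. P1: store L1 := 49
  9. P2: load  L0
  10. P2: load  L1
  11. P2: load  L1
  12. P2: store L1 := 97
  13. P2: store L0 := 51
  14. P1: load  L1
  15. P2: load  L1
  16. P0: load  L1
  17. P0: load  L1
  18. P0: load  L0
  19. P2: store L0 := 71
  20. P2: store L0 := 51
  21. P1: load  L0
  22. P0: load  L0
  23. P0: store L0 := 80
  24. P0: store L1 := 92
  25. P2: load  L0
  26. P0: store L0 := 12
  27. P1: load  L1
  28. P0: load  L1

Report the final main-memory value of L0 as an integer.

step 1: P0: load  L1  ⟶  EII  (L1)  txn=BusRd  M[L1]=40
step 2: P1: load  L1  ⟶  SSI  (L1)  txn=BusRd  M[L1]=40
step 3: P1: load  L0  ⟶  IEI  (L0)  txn=BusRd  M[L0]=50
step 4: P1: load  L1  ⟶  SSI  (L1)  txn=∅  M[L1]=40
step 5: P0: store L0 := 10  ⟶  MII  (L0)  txn=BusRdX  M[L0]=50
step 6: P1: load  L1  ⟶  SSI  (L1)  txn=∅  M[L1]=40
step 7: P2: load  L0  ⟶  OIS  (L0)  txn=BusRd  M[L0]=50
step 8: P1: store L1 := 49  ⟶  IMI  (L1)  txn=BusUpgr  M[L1]=40
step 9: P2: load  L0  ⟶  OIS  (L0)  txn=∅  M[L0]=50
step 10: P2: load  L1  ⟶  IOS  (L1)  txn=BusRd  M[L1]=40
step 11: P2: load  L1  ⟶  IOS  (L1)  txn=∅  M[L1]=40
step 12: P2: store L1 := 97  ⟶  IIM  (L1)  txn=BusUpgr+Flush  M[L1]=49
step 13: P2: store L0 := 51  ⟶  IIM  (L0)  txn=BusUpgr+Flush  M[L0]=10
step 14: P1: load  L1  ⟶  ISO  (L1)  txn=BusRd  M[L1]=49
step 15: P2: load  L1  ⟶  ISO  (L1)  txn=∅  M[L1]=49
step 16: P0: load  L1  ⟶  SSO  (L1)  txn=BusRd  M[L1]=49
step 17: P0: load  L1  ⟶  SSO  (L1)  txn=∅  M[L1]=49
step 18: P0: load  L0  ⟶  SIO  (L0)  txn=BusRd  M[L0]=10
step 19: P2: store L0 := 71  ⟶  IIM  (L0)  txn=BusUpgr  M[L0]=10
step 20: P2: store L0 := 51  ⟶  IIM  (L0)  txn=∅  M[L0]=10
step 21: P1: load  L0  ⟶  ISO  (L0)  txn=BusRd  M[L0]=10
step 22: P0: load  L0  ⟶  SSO  (L0)  txn=BusRd  M[L0]=10
step 23: P0: store L0 := 80  ⟶  MII  (L0)  txn=BusUpgr+Flush  M[L0]=51
step 24: P0: store L1 := 92  ⟶  MII  (L1)  txn=BusUpgr+Flush  M[L1]=97
step 25: P2: load  L0  ⟶  OIS  (L0)  txn=BusRd  M[L0]=51
step 26: P0: store L0 := 12  ⟶  MII  (L0)  txn=BusUpgr  M[L0]=51
step 27: P1: load  L1  ⟶  OSI  (L1)  txn=BusRd  M[L1]=97
step 28: P0: load  L1  ⟶  OSI  (L1)  txn=∅  M[L1]=97

memory[L0] = 51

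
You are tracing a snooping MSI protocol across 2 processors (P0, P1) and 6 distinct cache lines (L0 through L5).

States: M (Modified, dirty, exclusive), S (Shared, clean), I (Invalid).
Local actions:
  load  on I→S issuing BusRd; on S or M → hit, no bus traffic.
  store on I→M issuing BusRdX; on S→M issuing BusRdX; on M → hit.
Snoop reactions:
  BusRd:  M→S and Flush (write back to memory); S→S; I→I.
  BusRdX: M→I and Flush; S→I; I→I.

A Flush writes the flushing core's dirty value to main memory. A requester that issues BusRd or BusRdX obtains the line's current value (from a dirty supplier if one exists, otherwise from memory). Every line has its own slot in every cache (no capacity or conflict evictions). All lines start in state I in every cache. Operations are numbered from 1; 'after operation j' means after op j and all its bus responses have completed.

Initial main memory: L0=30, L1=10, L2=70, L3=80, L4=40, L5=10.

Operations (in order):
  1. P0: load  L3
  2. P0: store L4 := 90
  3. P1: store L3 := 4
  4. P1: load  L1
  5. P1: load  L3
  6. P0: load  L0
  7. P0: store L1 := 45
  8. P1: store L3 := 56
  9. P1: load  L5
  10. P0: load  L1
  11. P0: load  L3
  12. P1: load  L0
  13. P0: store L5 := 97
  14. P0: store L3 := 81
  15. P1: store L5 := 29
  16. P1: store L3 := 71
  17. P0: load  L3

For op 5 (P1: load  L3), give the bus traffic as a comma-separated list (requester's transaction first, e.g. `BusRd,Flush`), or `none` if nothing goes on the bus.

bus = none

[1] P0: load  L3 | P0:S(80), P1:I | bus: BusRd
[2] P0: store L4 := 90 | P0:M(90), P1:I | bus: BusRdX
[3] P1: store L3 := 4 | P0:I, P1:M(4) | bus: BusRdX
[4] P1: load  L1 | P0:I, P1:S(10) | bus: BusRd
[5] P1: load  L3 | P0:I, P1:M(4) | bus: none
[6] P0: load  L0 | P0:S(30), P1:I | bus: BusRd
[7] P0: store L1 := 45 | P0:M(45), P1:I | bus: BusRdX
[8] P1: store L3 := 56 | P0:I, P1:M(56) | bus: none
[9] P1: load  L5 | P0:I, P1:S(10) | bus: BusRd
[10] P0: load  L1 | P0:M(45), P1:I | bus: none
[11] P0: load  L3 | P0:S(56), P1:S(56) | bus: BusRd,Flush
[12] P1: load  L0 | P0:S(30), P1:S(30) | bus: BusRd
[13] P0: store L5 := 97 | P0:M(97), P1:I | bus: BusRdX
[14] P0: store L3 := 81 | P0:M(81), P1:I | bus: BusRdX
[15] P1: store L5 := 29 | P0:I, P1:M(29) | bus: BusRdX,Flush
[16] P1: store L3 := 71 | P0:I, P1:M(71) | bus: BusRdX,Flush
[17] P0: load  L3 | P0:S(71), P1:S(71) | bus: BusRd,Flush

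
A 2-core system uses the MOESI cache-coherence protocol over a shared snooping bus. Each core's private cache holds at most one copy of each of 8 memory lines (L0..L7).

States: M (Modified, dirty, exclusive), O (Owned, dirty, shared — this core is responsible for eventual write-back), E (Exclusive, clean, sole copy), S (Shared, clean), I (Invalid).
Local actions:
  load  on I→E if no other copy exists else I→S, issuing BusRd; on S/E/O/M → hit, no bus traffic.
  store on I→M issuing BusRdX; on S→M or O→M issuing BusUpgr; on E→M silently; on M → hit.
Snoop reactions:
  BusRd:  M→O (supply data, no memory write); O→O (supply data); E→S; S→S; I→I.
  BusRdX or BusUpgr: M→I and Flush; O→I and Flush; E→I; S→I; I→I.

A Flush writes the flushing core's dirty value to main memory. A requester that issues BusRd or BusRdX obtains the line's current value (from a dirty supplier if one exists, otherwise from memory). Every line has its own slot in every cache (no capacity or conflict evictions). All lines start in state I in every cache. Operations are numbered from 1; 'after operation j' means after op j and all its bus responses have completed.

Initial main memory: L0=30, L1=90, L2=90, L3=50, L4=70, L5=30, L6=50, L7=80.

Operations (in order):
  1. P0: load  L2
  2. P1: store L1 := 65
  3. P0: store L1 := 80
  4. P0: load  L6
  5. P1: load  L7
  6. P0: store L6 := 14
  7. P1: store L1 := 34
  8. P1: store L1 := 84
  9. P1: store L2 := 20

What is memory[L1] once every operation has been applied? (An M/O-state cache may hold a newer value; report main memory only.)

[1] P0: load  L2 | P0:E(90), P1:I | bus: BusRd
[2] P1: store L1 := 65 | P0:I, P1:M(65) | bus: BusRdX
[3] P0: store L1 := 80 | P0:M(80), P1:I | bus: BusRdX,Flush
[4] P0: load  L6 | P0:E(50), P1:I | bus: BusRd
[5] P1: load  L7 | P0:I, P1:E(80) | bus: BusRd
[6] P0: store L6 := 14 | P0:M(14), P1:I | bus: none
[7] P1: store L1 := 34 | P0:I, P1:M(34) | bus: BusRdX,Flush
[8] P1: store L1 := 84 | P0:I, P1:M(84) | bus: none
[9] P1: store L2 := 20 | P0:I, P1:M(20) | bus: BusRdX

memory[L1] = 80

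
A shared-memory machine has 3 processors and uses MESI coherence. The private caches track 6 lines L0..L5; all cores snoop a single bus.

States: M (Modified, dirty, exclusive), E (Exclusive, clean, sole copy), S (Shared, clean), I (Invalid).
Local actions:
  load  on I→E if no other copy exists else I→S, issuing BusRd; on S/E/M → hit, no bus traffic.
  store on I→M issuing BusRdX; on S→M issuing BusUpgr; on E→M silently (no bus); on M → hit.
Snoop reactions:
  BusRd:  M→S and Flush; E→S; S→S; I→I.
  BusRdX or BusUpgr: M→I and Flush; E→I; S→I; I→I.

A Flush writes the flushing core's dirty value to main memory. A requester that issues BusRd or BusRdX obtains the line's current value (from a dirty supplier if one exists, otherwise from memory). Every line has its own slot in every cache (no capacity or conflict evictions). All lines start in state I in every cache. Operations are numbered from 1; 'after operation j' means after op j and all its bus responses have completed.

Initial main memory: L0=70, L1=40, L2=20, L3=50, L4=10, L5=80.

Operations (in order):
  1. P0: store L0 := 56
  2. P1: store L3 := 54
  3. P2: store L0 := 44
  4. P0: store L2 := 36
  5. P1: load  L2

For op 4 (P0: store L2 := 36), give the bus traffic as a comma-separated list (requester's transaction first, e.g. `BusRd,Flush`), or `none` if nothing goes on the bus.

bus = BusRdX

step 1: P0: store L0 := 56  ⟶  MII  (L0)  txn=BusRdX  M[L0]=70
step 2: P1: store L3 := 54  ⟶  IMI  (L3)  txn=BusRdX  M[L3]=50
step 3: P2: store L0 := 44  ⟶  IIM  (L0)  txn=BusRdX+Flush  M[L0]=56
step 4: P0: store L2 := 36  ⟶  MII  (L2)  txn=BusRdX  M[L2]=20
step 5: P1: load  L2  ⟶  SSI  (L2)  txn=BusRd+Flush  M[L2]=36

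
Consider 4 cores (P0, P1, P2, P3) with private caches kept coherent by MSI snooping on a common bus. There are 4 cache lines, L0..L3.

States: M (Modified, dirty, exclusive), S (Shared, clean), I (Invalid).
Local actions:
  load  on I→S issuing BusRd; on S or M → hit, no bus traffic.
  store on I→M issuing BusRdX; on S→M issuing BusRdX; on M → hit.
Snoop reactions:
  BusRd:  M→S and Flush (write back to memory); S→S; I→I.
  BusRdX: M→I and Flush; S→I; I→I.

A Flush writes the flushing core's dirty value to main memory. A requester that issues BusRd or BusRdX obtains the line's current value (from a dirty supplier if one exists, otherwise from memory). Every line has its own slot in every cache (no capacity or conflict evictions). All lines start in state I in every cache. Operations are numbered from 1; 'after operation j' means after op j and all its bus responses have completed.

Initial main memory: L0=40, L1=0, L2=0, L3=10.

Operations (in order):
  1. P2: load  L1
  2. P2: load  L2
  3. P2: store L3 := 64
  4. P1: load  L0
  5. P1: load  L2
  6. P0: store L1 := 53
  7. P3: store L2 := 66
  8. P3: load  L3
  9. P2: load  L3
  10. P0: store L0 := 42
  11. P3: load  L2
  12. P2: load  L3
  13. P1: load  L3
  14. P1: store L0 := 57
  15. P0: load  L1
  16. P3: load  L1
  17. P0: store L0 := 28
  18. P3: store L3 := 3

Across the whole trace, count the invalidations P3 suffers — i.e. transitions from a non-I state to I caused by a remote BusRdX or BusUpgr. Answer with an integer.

invalidations = 0

  op1 P2: load  L1 → I/I/S/I on L1; bus BusRd; mem=0
  op2 P2: load  L2 → I/I/S/I on L2; bus BusRd; mem=0
  op3 P2: store L3 := 64 → I/I/M/I on L3; bus BusRdX; mem=10
  op4 P1: load  L0 → I/S/I/I on L0; bus BusRd; mem=40
  op5 P1: load  L2 → I/S/S/I on L2; bus BusRd; mem=0
  op6 P0: store L1 := 53 → M/I/I/I on L1; bus BusRdX; mem=0
  op7 P3: store L2 := 66 → I/I/I/M on L2; bus BusRdX; mem=0
  op8 P3: load  L3 → I/I/S/S on L3; bus BusRd Flush; mem=64
  op9 P2: load  L3 → I/I/S/S on L3; bus (none); mem=64
  op10 P0: store L0 := 42 → M/I/I/I on L0; bus BusRdX; mem=40
  op11 P3: load  L2 → I/I/I/M on L2; bus (none); mem=0
  op12 P2: load  L3 → I/I/S/S on L3; bus (none); mem=64
  op13 P1: load  L3 → I/S/S/S on L3; bus BusRd; mem=64
  op14 P1: store L0 := 57 → I/M/I/I on L0; bus BusRdX Flush; mem=42
  op15 P0: load  L1 → M/I/I/I on L1; bus (none); mem=0
  op16 P3: load  L1 → S/I/I/S on L1; bus BusRd Flush; mem=53
  op17 P0: store L0 := 28 → M/I/I/I on L0; bus BusRdX Flush; mem=57
  op18 P3: store L3 := 3 → I/I/I/M on L3; bus BusRdX; mem=64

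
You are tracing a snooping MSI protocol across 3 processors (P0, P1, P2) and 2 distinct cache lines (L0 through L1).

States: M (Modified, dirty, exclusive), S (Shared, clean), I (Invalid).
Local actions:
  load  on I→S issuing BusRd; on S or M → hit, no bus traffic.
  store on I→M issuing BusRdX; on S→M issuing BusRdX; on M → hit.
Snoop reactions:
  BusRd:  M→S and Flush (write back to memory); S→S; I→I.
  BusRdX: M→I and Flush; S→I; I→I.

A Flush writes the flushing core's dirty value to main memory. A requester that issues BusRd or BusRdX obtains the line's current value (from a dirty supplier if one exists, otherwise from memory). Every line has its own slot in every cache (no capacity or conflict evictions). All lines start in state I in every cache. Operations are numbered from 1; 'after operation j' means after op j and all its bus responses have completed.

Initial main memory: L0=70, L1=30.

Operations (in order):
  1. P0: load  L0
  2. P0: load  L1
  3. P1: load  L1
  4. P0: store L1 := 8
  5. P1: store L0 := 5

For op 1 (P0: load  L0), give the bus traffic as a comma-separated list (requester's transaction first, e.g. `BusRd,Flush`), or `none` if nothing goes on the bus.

[1] P0: load  L0 | P0:S(70), P1:I, P2:I | bus: BusRd
[2] P0: load  L1 | P0:S(30), P1:I, P2:I | bus: BusRd
[3] P1: load  L1 | P0:S(30), P1:S(30), P2:I | bus: BusRd
[4] P0: store L1 := 8 | P0:M(8), P1:I, P2:I | bus: BusRdX
[5] P1: store L0 := 5 | P0:I, P1:M(5), P2:I | bus: BusRdX

bus = BusRd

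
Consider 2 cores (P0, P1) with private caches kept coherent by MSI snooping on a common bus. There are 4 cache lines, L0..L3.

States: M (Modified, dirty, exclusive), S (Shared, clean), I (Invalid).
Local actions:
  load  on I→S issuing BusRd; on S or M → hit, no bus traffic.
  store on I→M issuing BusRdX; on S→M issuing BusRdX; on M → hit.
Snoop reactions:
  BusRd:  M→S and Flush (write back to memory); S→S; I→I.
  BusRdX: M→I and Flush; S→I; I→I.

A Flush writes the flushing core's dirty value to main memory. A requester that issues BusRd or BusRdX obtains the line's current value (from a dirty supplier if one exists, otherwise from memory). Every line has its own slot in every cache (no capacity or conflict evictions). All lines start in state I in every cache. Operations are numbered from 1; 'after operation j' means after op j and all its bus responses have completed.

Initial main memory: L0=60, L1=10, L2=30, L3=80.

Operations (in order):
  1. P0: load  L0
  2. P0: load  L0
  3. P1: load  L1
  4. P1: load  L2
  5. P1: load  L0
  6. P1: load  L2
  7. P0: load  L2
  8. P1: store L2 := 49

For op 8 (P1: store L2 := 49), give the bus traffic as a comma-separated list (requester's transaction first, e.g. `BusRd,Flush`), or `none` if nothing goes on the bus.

bus = BusRdX

step 1: P0: load  L0  ⟶  SI  (L0)  txn=BusRd  M[L0]=60
step 2: P0: load  L0  ⟶  SI  (L0)  txn=∅  M[L0]=60
step 3: P1: load  L1  ⟶  IS  (L1)  txn=BusRd  M[L1]=10
step 4: P1: load  L2  ⟶  IS  (L2)  txn=BusRd  M[L2]=30
step 5: P1: load  L0  ⟶  SS  (L0)  txn=BusRd  M[L0]=60
step 6: P1: load  L2  ⟶  IS  (L2)  txn=∅  M[L2]=30
step 7: P0: load  L2  ⟶  SS  (L2)  txn=BusRd  M[L2]=30
step 8: P1: store L2 := 49  ⟶  IM  (L2)  txn=BusRdX  M[L2]=30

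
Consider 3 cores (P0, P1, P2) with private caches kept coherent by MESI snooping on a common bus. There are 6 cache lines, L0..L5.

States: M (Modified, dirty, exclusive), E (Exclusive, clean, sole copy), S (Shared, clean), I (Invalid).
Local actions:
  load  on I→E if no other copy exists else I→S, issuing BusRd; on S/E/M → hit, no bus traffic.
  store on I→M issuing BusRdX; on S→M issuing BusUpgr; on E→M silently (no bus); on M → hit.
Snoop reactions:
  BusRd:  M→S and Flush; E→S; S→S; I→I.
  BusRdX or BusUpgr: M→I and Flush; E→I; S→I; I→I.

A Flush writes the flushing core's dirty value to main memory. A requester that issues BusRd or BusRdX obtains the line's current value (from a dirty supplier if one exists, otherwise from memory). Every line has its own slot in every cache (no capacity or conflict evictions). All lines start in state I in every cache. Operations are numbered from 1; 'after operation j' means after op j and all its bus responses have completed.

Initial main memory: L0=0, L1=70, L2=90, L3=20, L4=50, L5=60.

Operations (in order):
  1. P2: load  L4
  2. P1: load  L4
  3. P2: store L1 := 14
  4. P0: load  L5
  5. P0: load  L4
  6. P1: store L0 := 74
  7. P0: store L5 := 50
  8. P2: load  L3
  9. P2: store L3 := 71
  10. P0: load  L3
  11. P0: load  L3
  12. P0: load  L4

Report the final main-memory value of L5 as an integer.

  op1 P2: load  L4 → I/I/E on L4; bus BusRd; mem=50
  op2 P1: load  L4 → I/S/S on L4; bus BusRd; mem=50
  op3 P2: store L1 := 14 → I/I/M on L1; bus BusRdX; mem=70
  op4 P0: load  L5 → E/I/I on L5; bus BusRd; mem=60
  op5 P0: load  L4 → S/S/S on L4; bus BusRd; mem=50
  op6 P1: store L0 := 74 → I/M/I on L0; bus BusRdX; mem=0
  op7 P0: store L5 := 50 → M/I/I on L5; bus (none); mem=60
  op8 P2: load  L3 → I/I/E on L3; bus BusRd; mem=20
  op9 P2: store L3 := 71 → I/I/M on L3; bus (none); mem=20
  op10 P0: load  L3 → S/I/S on L3; bus BusRd Flush; mem=71
  op11 P0: load  L3 → S/I/S on L3; bus (none); mem=71
  op12 P0: load  L4 → S/S/S on L4; bus (none); mem=50

memory[L5] = 60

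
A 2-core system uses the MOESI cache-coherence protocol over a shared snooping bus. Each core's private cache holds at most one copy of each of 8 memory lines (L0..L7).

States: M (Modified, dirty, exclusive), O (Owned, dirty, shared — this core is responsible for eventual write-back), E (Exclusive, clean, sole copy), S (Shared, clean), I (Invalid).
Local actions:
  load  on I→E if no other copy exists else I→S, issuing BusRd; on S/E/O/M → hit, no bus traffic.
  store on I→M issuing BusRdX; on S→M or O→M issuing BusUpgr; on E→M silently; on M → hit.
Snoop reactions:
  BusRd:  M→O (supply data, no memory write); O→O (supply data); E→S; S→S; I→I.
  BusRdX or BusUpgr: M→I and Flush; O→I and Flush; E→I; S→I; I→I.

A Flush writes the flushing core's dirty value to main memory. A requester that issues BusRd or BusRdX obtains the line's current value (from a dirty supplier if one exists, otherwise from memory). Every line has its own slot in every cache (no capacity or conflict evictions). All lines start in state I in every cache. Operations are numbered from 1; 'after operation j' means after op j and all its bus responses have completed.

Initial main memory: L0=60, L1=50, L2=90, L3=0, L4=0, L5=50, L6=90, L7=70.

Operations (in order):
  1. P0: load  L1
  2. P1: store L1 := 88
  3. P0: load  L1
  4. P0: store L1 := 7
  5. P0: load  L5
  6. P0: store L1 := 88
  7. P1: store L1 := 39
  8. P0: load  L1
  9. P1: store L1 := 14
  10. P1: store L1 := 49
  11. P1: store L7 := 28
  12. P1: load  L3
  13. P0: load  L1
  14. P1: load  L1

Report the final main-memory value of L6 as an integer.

  op1 P0: load  L1 → E/I on L1; bus BusRd; mem=50
  op2 P1: store L1 := 88 → I/M on L1; bus BusRdX; mem=50
  op3 P0: load  L1 → S/O on L1; bus BusRd; mem=50
  op4 P0: store L1 := 7 → M/I on L1; bus BusUpgr Flush; mem=88
  op5 P0: load  L5 → E/I on L5; bus BusRd; mem=50
  op6 P0: store L1 := 88 → M/I on L1; bus (none); mem=88
  op7 P1: store L1 := 39 → I/M on L1; bus BusRdX Flush; mem=88
  op8 P0: load  L1 → S/O on L1; bus BusRd; mem=88
  op9 P1: store L1 := 14 → I/M on L1; bus BusUpgr; mem=88
  op10 P1: store L1 := 49 → I/M on L1; bus (none); mem=88
  op11 P1: store L7 := 28 → I/M on L7; bus BusRdX; mem=70
  op12 P1: load  L3 → I/E on L3; bus BusRd; mem=0
  op13 P0: load  L1 → S/O on L1; bus BusRd; mem=88
  op14 P1: load  L1 → S/O on L1; bus (none); mem=88

memory[L6] = 90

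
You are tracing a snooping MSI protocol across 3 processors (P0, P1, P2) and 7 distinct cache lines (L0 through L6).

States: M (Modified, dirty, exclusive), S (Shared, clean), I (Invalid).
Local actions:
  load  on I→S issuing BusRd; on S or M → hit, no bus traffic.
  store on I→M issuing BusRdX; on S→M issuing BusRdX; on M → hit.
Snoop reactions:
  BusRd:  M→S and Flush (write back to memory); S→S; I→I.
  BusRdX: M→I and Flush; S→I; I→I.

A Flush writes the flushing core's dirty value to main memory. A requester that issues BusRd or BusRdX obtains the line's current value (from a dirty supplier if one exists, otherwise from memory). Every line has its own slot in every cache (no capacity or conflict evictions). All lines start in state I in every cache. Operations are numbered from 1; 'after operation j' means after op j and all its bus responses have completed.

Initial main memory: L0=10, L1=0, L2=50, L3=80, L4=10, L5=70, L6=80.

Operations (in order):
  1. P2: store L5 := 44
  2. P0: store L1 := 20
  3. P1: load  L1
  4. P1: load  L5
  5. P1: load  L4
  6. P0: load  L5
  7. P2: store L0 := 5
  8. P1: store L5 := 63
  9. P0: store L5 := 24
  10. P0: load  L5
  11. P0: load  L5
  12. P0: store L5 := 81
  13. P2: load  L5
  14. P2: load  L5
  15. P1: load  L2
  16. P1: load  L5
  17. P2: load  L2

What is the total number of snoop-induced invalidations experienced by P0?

invalidations = 1

  op1 P2: store L5 := 44 → I/I/M on L5; bus BusRdX; mem=70
  op2 P0: store L1 := 20 → M/I/I on L1; bus BusRdX; mem=0
  op3 P1: load  L1 → S/S/I on L1; bus BusRd Flush; mem=20
  op4 P1: load  L5 → I/S/S on L5; bus BusRd Flush; mem=44
  op5 P1: load  L4 → I/S/I on L4; bus BusRd; mem=10
  op6 P0: load  L5 → S/S/S on L5; bus BusRd; mem=44
  op7 P2: store L0 := 5 → I/I/M on L0; bus BusRdX; mem=10
  op8 P1: store L5 := 63 → I/M/I on L5; bus BusRdX; mem=44
  op9 P0: store L5 := 24 → M/I/I on L5; bus BusRdX Flush; mem=63
  op10 P0: load  L5 → M/I/I on L5; bus (none); mem=63
  op11 P0: load  L5 → M/I/I on L5; bus (none); mem=63
  op12 P0: store L5 := 81 → M/I/I on L5; bus (none); mem=63
  op13 P2: load  L5 → S/I/S on L5; bus BusRd Flush; mem=81
  op14 P2: load  L5 → S/I/S on L5; bus (none); mem=81
  op15 P1: load  L2 → I/S/I on L2; bus BusRd; mem=50
  op16 P1: load  L5 → S/S/S on L5; bus BusRd; mem=81
  op17 P2: load  L2 → I/S/S on L2; bus BusRd; mem=50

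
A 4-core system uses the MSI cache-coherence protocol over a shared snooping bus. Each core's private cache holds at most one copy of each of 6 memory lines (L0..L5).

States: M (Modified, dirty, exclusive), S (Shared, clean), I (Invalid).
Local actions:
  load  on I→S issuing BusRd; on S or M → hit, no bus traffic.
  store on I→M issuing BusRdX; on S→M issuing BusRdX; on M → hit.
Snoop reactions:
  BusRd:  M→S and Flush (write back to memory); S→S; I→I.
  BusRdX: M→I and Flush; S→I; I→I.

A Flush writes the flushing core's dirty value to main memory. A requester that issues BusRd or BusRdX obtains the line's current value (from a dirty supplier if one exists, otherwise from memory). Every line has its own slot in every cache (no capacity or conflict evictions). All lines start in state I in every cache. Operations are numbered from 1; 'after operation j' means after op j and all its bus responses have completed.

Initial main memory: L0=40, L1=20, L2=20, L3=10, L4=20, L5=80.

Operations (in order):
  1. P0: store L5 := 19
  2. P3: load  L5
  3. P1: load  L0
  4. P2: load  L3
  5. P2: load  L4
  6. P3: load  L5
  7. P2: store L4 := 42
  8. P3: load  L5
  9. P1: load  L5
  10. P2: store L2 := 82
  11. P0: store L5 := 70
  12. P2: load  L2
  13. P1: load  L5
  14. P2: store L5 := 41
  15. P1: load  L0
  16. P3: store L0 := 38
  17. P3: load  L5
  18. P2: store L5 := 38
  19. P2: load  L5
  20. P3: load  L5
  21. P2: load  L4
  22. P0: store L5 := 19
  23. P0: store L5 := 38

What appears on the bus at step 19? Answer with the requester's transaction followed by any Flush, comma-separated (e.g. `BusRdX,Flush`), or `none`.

[1] P0: store L5 := 19 | P0:M(19), P1:I, P2:I, P3:I | bus: BusRdX
[2] P3: load  L5 | P0:S(19), P1:I, P2:I, P3:S(19) | bus: BusRd,Flush
[3] P1: load  L0 | P0:I, P1:S(40), P2:I, P3:I | bus: BusRd
[4] P2: load  L3 | P0:I, P1:I, P2:S(10), P3:I | bus: BusRd
[5] P2: load  L4 | P0:I, P1:I, P2:S(20), P3:I | bus: BusRd
[6] P3: load  L5 | P0:S(19), P1:I, P2:I, P3:S(19) | bus: none
[7] P2: store L4 := 42 | P0:I, P1:I, P2:M(42), P3:I | bus: BusRdX
[8] P3: load  L5 | P0:S(19), P1:I, P2:I, P3:S(19) | bus: none
[9] P1: load  L5 | P0:S(19), P1:S(19), P2:I, P3:S(19) | bus: BusRd
[10] P2: store L2 := 82 | P0:I, P1:I, P2:M(82), P3:I | bus: BusRdX
[11] P0: store L5 := 70 | P0:M(70), P1:I, P2:I, P3:I | bus: BusRdX
[12] P2: load  L2 | P0:I, P1:I, P2:M(82), P3:I | bus: none
[13] P1: load  L5 | P0:S(70), P1:S(70), P2:I, P3:I | bus: BusRd,Flush
[14] P2: store L5 := 41 | P0:I, P1:I, P2:M(41), P3:I | bus: BusRdX
[15] P1: load  L0 | P0:I, P1:S(40), P2:I, P3:I | bus: none
[16] P3: store L0 := 38 | P0:I, P1:I, P2:I, P3:M(38) | bus: BusRdX
[17] P3: load  L5 | P0:I, P1:I, P2:S(41), P3:S(41) | bus: BusRd,Flush
[18] P2: store L5 := 38 | P0:I, P1:I, P2:M(38), P3:I | bus: BusRdX
[19] P2: load  L5 | P0:I, P1:I, P2:M(38), P3:I | bus: none
[20] P3: load  L5 | P0:I, P1:I, P2:S(38), P3:S(38) | bus: BusRd,Flush
[21] P2: load  L4 | P0:I, P1:I, P2:M(42), P3:I | bus: none
[22] P0: store L5 := 19 | P0:M(19), P1:I, P2:I, P3:I | bus: BusRdX
[23] P0: store L5 := 38 | P0:M(38), P1:I, P2:I, P3:I | bus: none

bus = none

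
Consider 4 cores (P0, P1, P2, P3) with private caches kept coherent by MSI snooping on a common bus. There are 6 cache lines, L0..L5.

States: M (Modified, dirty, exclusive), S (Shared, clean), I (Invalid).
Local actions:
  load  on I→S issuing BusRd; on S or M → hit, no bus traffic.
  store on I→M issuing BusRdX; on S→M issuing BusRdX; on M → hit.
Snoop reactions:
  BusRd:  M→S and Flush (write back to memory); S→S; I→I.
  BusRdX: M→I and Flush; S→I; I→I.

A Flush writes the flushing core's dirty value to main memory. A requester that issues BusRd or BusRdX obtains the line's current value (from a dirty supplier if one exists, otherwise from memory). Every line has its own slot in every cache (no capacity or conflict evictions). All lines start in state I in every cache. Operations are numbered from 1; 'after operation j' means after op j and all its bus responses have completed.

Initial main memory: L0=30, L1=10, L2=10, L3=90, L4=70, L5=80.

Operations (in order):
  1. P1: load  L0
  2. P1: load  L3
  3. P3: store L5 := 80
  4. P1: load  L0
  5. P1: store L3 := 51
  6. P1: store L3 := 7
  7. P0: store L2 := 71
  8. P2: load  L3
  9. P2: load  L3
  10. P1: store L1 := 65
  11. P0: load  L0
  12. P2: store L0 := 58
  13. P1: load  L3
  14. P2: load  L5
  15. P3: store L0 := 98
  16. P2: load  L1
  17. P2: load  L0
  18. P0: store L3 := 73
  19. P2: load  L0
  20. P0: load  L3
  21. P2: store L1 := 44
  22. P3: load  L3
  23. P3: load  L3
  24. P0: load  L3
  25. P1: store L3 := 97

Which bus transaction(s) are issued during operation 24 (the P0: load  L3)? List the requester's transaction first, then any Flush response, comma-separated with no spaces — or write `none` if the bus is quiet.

bus = none

step 1: P1: load  L0  ⟶  ISII  (L0)  txn=BusRd  M[L0]=30
step 2: P1: load  L3  ⟶  ISII  (L3)  txn=BusRd  M[L3]=90
step 3: P3: store L5 := 80  ⟶  IIIM  (L5)  txn=BusRdX  M[L5]=80
step 4: P1: load  L0  ⟶  ISII  (L0)  txn=∅  M[L0]=30
step 5: P1: store L3 := 51  ⟶  IMII  (L3)  txn=BusRdX  M[L3]=90
step 6: P1: store L3 := 7  ⟶  IMII  (L3)  txn=∅  M[L3]=90
step 7: P0: store L2 := 71  ⟶  MIII  (L2)  txn=BusRdX  M[L2]=10
step 8: P2: load  L3  ⟶  ISSI  (L3)  txn=BusRd+Flush  M[L3]=7
step 9: P2: load  L3  ⟶  ISSI  (L3)  txn=∅  M[L3]=7
step 10: P1: store L1 := 65  ⟶  IMII  (L1)  txn=BusRdX  M[L1]=10
step 11: P0: load  L0  ⟶  SSII  (L0)  txn=BusRd  M[L0]=30
step 12: P2: store L0 := 58  ⟶  IIMI  (L0)  txn=BusRdX  M[L0]=30
step 13: P1: load  L3  ⟶  ISSI  (L3)  txn=∅  M[L3]=7
step 14: P2: load  L5  ⟶  IISS  (L5)  txn=BusRd+Flush  M[L5]=80
step 15: P3: store L0 := 98  ⟶  IIIM  (L0)  txn=BusRdX+Flush  M[L0]=58
step 16: P2: load  L1  ⟶  ISSI  (L1)  txn=BusRd+Flush  M[L1]=65
step 17: P2: load  L0  ⟶  IISS  (L0)  txn=BusRd+Flush  M[L0]=98
step 18: P0: store L3 := 73  ⟶  MIII  (L3)  txn=BusRdX  M[L3]=7
step 19: P2: load  L0  ⟶  IISS  (L0)  txn=∅  M[L0]=98
step 20: P0: load  L3  ⟶  MIII  (L3)  txn=∅  M[L3]=7
step 21: P2: store L1 := 44  ⟶  IIMI  (L1)  txn=BusRdX  M[L1]=65
step 22: P3: load  L3  ⟶  SIIS  (L3)  txn=BusRd+Flush  M[L3]=73
step 23: P3: load  L3  ⟶  SIIS  (L3)  txn=∅  M[L3]=73
step 24: P0: load  L3  ⟶  SIIS  (L3)  txn=∅  M[L3]=73
step 25: P1: store L3 := 97  ⟶  IMII  (L3)  txn=BusRdX  M[L3]=73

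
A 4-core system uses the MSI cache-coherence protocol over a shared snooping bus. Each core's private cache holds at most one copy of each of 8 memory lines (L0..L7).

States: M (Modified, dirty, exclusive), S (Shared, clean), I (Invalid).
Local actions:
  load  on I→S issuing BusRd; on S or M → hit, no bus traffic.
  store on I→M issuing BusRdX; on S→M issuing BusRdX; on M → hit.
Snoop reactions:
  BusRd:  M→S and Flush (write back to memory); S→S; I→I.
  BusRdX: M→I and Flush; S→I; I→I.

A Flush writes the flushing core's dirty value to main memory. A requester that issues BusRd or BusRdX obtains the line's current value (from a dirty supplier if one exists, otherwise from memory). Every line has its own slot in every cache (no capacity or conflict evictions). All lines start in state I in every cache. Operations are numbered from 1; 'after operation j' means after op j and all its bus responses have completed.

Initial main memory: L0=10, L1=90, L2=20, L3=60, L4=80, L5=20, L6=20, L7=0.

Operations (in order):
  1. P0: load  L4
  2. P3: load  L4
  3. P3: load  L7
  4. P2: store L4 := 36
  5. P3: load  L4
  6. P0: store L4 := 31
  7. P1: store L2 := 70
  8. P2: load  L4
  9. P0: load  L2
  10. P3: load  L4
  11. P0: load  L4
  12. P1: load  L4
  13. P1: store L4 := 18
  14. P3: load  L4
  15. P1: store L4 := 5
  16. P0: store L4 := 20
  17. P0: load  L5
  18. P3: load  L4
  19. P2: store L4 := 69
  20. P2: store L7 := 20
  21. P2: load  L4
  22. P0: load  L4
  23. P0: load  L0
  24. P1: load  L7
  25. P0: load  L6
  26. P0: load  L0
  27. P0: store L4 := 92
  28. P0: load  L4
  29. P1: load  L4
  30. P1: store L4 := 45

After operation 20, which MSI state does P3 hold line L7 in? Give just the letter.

state = I

  op1 P0: load  L4 → S/I/I/I on L4; bus BusRd; mem=80
  op2 P3: load  L4 → S/I/I/S on L4; bus BusRd; mem=80
  op3 P3: load  L7 → I/I/I/S on L7; bus BusRd; mem=0
  op4 P2: store L4 := 36 → I/I/M/I on L4; bus BusRdX; mem=80
  op5 P3: load  L4 → I/I/S/S on L4; bus BusRd Flush; mem=36
  op6 P0: store L4 := 31 → M/I/I/I on L4; bus BusRdX; mem=36
  op7 P1: store L2 := 70 → I/M/I/I on L2; bus BusRdX; mem=20
  op8 P2: load  L4 → S/I/S/I on L4; bus BusRd Flush; mem=31
  op9 P0: load  L2 → S/S/I/I on L2; bus BusRd Flush; mem=70
  op10 P3: load  L4 → S/I/S/S on L4; bus BusRd; mem=31
  op11 P0: load  L4 → S/I/S/S on L4; bus (none); mem=31
  op12 P1: load  L4 → S/S/S/S on L4; bus BusRd; mem=31
  op13 P1: store L4 := 18 → I/M/I/I on L4; bus BusRdX; mem=31
  op14 P3: load  L4 → I/S/I/S on L4; bus BusRd Flush; mem=18
  op15 P1: store L4 := 5 → I/M/I/I on L4; bus BusRdX; mem=18
  op16 P0: store L4 := 20 → M/I/I/I on L4; bus BusRdX Flush; mem=5
  op17 P0: load  L5 → S/I/I/I on L5; bus BusRd; mem=20
  op18 P3: load  L4 → S/I/I/S on L4; bus BusRd Flush; mem=20
  op19 P2: store L4 := 69 → I/I/M/I on L4; bus BusRdX; mem=20
  op20 P2: store L7 := 20 → I/I/M/I on L7; bus BusRdX; mem=0
  op21 P2: load  L4 → I/I/M/I on L4; bus (none); mem=20
  op22 P0: load  L4 → S/I/S/I on L4; bus BusRd Flush; mem=69
  op23 P0: load  L0 → S/I/I/I on L0; bus BusRd; mem=10
  op24 P1: load  L7 → I/S/S/I on L7; bus BusRd Flush; mem=20
  op25 P0: load  L6 → S/I/I/I on L6; bus BusRd; mem=20
  op26 P0: load  L0 → S/I/I/I on L0; bus (none); mem=10
  op27 P0: store L4 := 92 → M/I/I/I on L4; bus BusRdX; mem=69
  op28 P0: load  L4 → M/I/I/I on L4; bus (none); mem=69
  op29 P1: load  L4 → S/S/I/I on L4; bus BusRd Flush; mem=92
  op30 P1: store L4 := 45 → I/M/I/I on L4; bus BusRdX; mem=92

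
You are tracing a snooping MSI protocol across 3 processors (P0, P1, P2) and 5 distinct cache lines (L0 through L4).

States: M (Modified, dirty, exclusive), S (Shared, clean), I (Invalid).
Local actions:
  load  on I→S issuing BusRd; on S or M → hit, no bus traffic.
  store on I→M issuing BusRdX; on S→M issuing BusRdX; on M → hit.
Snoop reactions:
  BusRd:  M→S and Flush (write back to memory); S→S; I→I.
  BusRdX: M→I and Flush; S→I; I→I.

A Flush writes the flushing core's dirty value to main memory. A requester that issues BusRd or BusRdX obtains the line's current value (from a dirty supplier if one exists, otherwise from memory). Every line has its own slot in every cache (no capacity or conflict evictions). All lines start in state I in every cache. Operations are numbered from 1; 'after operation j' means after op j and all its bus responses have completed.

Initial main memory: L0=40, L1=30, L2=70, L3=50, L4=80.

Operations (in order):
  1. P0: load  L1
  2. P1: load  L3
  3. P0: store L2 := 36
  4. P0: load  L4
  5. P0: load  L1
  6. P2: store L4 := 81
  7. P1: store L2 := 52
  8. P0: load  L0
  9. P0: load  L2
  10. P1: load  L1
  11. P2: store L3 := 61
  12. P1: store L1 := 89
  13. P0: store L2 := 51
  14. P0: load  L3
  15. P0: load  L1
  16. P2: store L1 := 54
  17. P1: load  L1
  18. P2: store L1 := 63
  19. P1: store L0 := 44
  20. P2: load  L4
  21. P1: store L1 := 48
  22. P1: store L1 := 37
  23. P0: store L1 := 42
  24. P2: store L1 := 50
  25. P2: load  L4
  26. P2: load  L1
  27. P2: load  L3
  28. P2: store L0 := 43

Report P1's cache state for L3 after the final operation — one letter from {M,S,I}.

[1] P0: load  L1 | P0:S(30), P1:I, P2:I | bus: BusRd
[2] P1: load  L3 | P0:I, P1:S(50), P2:I | bus: BusRd
[3] P0: store L2 := 36 | P0:M(36), P1:I, P2:I | bus: BusRdX
[4] P0: load  L4 | P0:S(80), P1:I, P2:I | bus: BusRd
[5] P0: load  L1 | P0:S(30), P1:I, P2:I | bus: none
[6] P2: store L4 := 81 | P0:I, P1:I, P2:M(81) | bus: BusRdX
[7] P1: store L2 := 52 | P0:I, P1:M(52), P2:I | bus: BusRdX,Flush
[8] P0: load  L0 | P0:S(40), P1:I, P2:I | bus: BusRd
[9] P0: load  L2 | P0:S(52), P1:S(52), P2:I | bus: BusRd,Flush
[10] P1: load  L1 | P0:S(30), P1:S(30), P2:I | bus: BusRd
[11] P2: store L3 := 61 | P0:I, P1:I, P2:M(61) | bus: BusRdX
[12] P1: store L1 := 89 | P0:I, P1:M(89), P2:I | bus: BusRdX
[13] P0: store L2 := 51 | P0:M(51), P1:I, P2:I | bus: BusRdX
[14] P0: load  L3 | P0:S(61), P1:I, P2:S(61) | bus: BusRd,Flush
[15] P0: load  L1 | P0:S(89), P1:S(89), P2:I | bus: BusRd,Flush
[16] P2: store L1 := 54 | P0:I, P1:I, P2:M(54) | bus: BusRdX
[17] P1: load  L1 | P0:I, P1:S(54), P2:S(54) | bus: BusRd,Flush
[18] P2: store L1 := 63 | P0:I, P1:I, P2:M(63) | bus: BusRdX
[19] P1: store L0 := 44 | P0:I, P1:M(44), P2:I | bus: BusRdX
[20] P2: load  L4 | P0:I, P1:I, P2:M(81) | bus: none
[21] P1: store L1 := 48 | P0:I, P1:M(48), P2:I | bus: BusRdX,Flush
[22] P1: store L1 := 37 | P0:I, P1:M(37), P2:I | bus: none
[23] P0: store L1 := 42 | P0:M(42), P1:I, P2:I | bus: BusRdX,Flush
[24] P2: store L1 := 50 | P0:I, P1:I, P2:M(50) | bus: BusRdX,Flush
[25] P2: load  L4 | P0:I, P1:I, P2:M(81) | bus: none
[26] P2: load  L1 | P0:I, P1:I, P2:M(50) | bus: none
[27] P2: load  L3 | P0:S(61), P1:I, P2:S(61) | bus: none
[28] P2: store L0 := 43 | P0:I, P1:I, P2:M(43) | bus: BusRdX,Flush

state = I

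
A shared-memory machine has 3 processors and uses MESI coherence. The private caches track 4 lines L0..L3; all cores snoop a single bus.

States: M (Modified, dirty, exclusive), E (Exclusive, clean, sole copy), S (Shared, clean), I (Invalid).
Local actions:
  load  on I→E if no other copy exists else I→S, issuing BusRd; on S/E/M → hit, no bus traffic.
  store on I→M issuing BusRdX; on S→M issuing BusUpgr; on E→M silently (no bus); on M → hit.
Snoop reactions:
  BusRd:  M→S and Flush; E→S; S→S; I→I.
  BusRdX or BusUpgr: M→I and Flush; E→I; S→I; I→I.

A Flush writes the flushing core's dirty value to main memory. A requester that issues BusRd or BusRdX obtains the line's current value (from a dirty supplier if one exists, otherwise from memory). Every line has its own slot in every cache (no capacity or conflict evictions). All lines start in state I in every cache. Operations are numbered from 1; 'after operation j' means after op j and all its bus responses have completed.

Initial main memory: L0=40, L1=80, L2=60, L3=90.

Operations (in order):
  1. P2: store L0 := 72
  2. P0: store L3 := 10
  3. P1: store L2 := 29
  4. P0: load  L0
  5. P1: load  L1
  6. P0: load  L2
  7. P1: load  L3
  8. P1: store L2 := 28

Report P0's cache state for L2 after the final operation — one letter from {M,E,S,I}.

step 1: P2: store L0 := 72  ⟶  IIM  (L0)  txn=BusRdX  M[L0]=40
step 2: P0: store L3 := 10  ⟶  MII  (L3)  txn=BusRdX  M[L3]=90
step 3: P1: store L2 := 29  ⟶  IMI  (L2)  txn=BusRdX  M[L2]=60
step 4: P0: load  L0  ⟶  SIS  (L0)  txn=BusRd+Flush  M[L0]=72
step 5: P1: load  L1  ⟶  IEI  (L1)  txn=BusRd  M[L1]=80
step 6: P0: load  L2  ⟶  SSI  (L2)  txn=BusRd+Flush  M[L2]=29
step 7: P1: load  L3  ⟶  SSI  (L3)  txn=BusRd+Flush  M[L3]=10
step 8: P1: store L2 := 28  ⟶  IMI  (L2)  txn=BusUpgr  M[L2]=29

state = I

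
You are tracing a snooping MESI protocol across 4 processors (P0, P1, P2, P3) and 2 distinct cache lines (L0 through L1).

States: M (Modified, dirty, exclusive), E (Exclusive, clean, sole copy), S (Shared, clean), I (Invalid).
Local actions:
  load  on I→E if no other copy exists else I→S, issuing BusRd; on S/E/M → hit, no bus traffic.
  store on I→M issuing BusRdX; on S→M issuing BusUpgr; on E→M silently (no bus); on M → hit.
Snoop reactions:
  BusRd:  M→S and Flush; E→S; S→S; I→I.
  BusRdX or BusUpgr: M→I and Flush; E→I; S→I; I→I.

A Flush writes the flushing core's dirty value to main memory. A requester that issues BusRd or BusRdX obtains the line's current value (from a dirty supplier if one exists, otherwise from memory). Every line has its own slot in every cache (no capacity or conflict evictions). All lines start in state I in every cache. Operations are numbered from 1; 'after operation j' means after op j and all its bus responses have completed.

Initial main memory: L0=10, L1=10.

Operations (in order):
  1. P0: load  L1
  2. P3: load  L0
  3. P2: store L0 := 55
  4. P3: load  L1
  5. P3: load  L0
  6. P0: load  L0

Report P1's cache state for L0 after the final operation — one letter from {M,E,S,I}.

step 1: P0: load  L1  ⟶  EIII  (L1)  txn=BusRd  M[L1]=10
step 2: P3: load  L0  ⟶  IIIE  (L0)  txn=BusRd  M[L0]=10
step 3: P2: store L0 := 55  ⟶  IIMI  (L0)  txn=BusRdX  M[L0]=10
step 4: P3: load  L1  ⟶  SIIS  (L1)  txn=BusRd  M[L1]=10
step 5: P3: load  L0  ⟶  IISS  (L0)  txn=BusRd+Flush  M[L0]=55
step 6: P0: load  L0  ⟶  SISS  (L0)  txn=BusRd  M[L0]=55

state = I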